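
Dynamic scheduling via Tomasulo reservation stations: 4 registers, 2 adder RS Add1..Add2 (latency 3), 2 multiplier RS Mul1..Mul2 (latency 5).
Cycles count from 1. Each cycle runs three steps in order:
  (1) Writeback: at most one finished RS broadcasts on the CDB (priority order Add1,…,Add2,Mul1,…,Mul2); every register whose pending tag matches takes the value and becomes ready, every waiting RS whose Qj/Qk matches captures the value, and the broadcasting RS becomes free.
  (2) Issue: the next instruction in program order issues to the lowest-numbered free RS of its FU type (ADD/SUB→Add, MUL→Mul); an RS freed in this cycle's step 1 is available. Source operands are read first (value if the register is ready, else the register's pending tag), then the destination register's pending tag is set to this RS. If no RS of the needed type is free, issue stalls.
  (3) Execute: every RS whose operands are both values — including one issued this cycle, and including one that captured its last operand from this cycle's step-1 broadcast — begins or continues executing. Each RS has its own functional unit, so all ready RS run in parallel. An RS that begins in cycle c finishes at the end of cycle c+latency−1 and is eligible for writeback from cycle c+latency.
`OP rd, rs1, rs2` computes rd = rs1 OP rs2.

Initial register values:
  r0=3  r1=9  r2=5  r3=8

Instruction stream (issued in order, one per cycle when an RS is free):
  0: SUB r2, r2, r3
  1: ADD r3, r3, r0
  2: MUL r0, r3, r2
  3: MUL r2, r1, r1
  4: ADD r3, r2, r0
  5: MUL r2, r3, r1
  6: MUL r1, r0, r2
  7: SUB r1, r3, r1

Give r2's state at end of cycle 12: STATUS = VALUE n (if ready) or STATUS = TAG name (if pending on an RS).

c1: issue SUB r2<-Add1 | r0:3,r1:9,r2:Add1,r3:8
c2: issue ADD r3<-Add2 | r0:3,r1:9,r2:Add1,r3:Add2
c3: issue MUL r0<-Mul1 | r0:Mul1,r1:9,r2:Add1,r3:Add2
c4: CDB Add1=-3; issue MUL r2<-Mul2 | r0:Mul1,r1:9,r2:Mul2,r3:Add2
c5: CDB Add2=11; issue ADD r3<-Add1 | r0:Mul1,r1:9,r2:Mul2,r3:Add1
c6: stall | r0:Mul1,r1:9,r2:Mul2,r3:Add1
c7: stall | r0:Mul1,r1:9,r2:Mul2,r3:Add1
c8: stall | r0:Mul1,r1:9,r2:Mul2,r3:Add1
c9: CDB Mul2=81; issue MUL r2<-Mul2 | r0:Mul1,r1:9,r2:Mul2,r3:Add1
c10: CDB Mul1=-33; issue MUL r1<-Mul1 | r0:-33,r1:Mul1,r2:Mul2,r3:Add1
c11: issue SUB r1<-Add2 | r0:-33,r1:Add2,r2:Mul2,r3:Add1
c12: - | r0:-33,r1:Add2,r2:Mul2,r3:Add1

STATUS = TAG Mul2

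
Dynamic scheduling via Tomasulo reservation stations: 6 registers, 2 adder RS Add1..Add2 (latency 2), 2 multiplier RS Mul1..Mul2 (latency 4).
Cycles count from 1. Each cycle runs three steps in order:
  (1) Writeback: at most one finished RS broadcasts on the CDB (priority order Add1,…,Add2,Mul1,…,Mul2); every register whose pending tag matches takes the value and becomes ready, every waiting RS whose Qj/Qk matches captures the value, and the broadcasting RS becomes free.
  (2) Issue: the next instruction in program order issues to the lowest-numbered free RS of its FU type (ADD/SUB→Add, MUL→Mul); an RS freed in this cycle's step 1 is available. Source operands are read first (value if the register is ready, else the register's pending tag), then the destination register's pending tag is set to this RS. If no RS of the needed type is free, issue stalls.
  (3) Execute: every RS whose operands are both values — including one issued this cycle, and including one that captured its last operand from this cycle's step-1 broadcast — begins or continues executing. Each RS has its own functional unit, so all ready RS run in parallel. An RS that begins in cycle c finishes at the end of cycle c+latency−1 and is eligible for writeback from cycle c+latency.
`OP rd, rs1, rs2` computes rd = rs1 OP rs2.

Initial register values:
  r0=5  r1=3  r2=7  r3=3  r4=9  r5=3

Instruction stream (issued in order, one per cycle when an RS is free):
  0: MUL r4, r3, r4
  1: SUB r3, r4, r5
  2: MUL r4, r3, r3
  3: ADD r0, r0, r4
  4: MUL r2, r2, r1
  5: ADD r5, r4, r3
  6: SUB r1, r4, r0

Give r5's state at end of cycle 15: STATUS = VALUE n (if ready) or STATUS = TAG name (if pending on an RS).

cycle 1: issue MUL r4<-Mul1 // r0:5,r1:3,r2:7,r3:3,r4:Mul1,r5:3
cycle 2: issue SUB r3<-Add1 // r0:5,r1:3,r2:7,r3:Add1,r4:Mul1,r5:3
cycle 3: issue MUL r4<-Mul2 // r0:5,r1:3,r2:7,r3:Add1,r4:Mul2,r5:3
cycle 4: issue ADD r0<-Add2 // r0:Add2,r1:3,r2:7,r3:Add1,r4:Mul2,r5:3
cycle 5: CDB Mul1=27; issue MUL r2<-Mul1 // r0:Add2,r1:3,r2:Mul1,r3:Add1,r4:Mul2,r5:3
cycle 6: stall // r0:Add2,r1:3,r2:Mul1,r3:Add1,r4:Mul2,r5:3
cycle 7: CDB Add1=24; issue ADD r5<-Add1 // r0:Add2,r1:3,r2:Mul1,r3:24,r4:Mul2,r5:Add1
cycle 8: stall // r0:Add2,r1:3,r2:Mul1,r3:24,r4:Mul2,r5:Add1
cycle 9: CDB Mul1=21; stall // r0:Add2,r1:3,r2:21,r3:24,r4:Mul2,r5:Add1
cycle 10: stall // r0:Add2,r1:3,r2:21,r3:24,r4:Mul2,r5:Add1
cycle 11: CDB Mul2=576; stall // r0:Add2,r1:3,r2:21,r3:24,r4:576,r5:Add1
cycle 12: stall // r0:Add2,r1:3,r2:21,r3:24,r4:576,r5:Add1
cycle 13: CDB Add1=600; issue SUB r1<-Add1 // r0:Add2,r1:Add1,r2:21,r3:24,r4:576,r5:600
cycle 14: CDB Add2=581 // r0:581,r1:Add1,r2:21,r3:24,r4:576,r5:600
cycle 15: - // r0:581,r1:Add1,r2:21,r3:24,r4:576,r5:600

STATUS = VALUE 600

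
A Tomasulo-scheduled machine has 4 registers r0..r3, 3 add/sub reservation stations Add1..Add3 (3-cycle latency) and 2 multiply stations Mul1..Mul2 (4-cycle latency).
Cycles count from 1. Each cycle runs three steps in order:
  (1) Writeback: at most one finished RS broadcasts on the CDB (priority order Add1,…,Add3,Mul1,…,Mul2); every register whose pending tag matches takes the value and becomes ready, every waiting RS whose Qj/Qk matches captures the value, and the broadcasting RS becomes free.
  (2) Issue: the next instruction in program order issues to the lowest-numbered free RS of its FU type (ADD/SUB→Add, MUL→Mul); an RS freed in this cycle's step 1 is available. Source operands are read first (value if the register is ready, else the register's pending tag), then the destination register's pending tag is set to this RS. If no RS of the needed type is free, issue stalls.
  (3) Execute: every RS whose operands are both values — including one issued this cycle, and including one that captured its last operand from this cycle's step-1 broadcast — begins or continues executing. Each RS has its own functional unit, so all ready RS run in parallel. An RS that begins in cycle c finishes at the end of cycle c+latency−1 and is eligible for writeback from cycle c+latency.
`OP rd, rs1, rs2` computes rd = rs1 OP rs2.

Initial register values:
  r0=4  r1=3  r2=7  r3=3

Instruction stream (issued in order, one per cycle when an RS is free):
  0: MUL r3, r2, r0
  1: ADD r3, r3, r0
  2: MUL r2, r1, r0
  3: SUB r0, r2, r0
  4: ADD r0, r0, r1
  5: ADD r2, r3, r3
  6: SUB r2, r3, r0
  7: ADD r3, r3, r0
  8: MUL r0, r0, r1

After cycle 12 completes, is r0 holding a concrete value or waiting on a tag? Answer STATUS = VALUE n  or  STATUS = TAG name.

STATUS = TAG Mul1

cycle 1: issue MUL r3<-Mul1 // r0:4,r1:3,r2:7,r3:Mul1
cycle 2: issue ADD r3<-Add1 // r0:4,r1:3,r2:7,r3:Add1
cycle 3: issue MUL r2<-Mul2 // r0:4,r1:3,r2:Mul2,r3:Add1
cycle 4: issue SUB r0<-Add2 // r0:Add2,r1:3,r2:Mul2,r3:Add1
cycle 5: CDB Mul1=28; issue ADD r0<-Add3 // r0:Add3,r1:3,r2:Mul2,r3:Add1
cycle 6: stall // r0:Add3,r1:3,r2:Mul2,r3:Add1
cycle 7: CDB Mul2=12; stall // r0:Add3,r1:3,r2:12,r3:Add1
cycle 8: CDB Add1=32; issue ADD r2<-Add1 // r0:Add3,r1:3,r2:Add1,r3:32
cycle 9: stall // r0:Add3,r1:3,r2:Add1,r3:32
cycle 10: CDB Add2=8; issue SUB r2<-Add2 // r0:Add3,r1:3,r2:Add2,r3:32
cycle 11: CDB Add1=64; issue ADD r3<-Add1 // r0:Add3,r1:3,r2:Add2,r3:Add1
cycle 12: issue MUL r0<-Mul1 // r0:Mul1,r1:3,r2:Add2,r3:Add1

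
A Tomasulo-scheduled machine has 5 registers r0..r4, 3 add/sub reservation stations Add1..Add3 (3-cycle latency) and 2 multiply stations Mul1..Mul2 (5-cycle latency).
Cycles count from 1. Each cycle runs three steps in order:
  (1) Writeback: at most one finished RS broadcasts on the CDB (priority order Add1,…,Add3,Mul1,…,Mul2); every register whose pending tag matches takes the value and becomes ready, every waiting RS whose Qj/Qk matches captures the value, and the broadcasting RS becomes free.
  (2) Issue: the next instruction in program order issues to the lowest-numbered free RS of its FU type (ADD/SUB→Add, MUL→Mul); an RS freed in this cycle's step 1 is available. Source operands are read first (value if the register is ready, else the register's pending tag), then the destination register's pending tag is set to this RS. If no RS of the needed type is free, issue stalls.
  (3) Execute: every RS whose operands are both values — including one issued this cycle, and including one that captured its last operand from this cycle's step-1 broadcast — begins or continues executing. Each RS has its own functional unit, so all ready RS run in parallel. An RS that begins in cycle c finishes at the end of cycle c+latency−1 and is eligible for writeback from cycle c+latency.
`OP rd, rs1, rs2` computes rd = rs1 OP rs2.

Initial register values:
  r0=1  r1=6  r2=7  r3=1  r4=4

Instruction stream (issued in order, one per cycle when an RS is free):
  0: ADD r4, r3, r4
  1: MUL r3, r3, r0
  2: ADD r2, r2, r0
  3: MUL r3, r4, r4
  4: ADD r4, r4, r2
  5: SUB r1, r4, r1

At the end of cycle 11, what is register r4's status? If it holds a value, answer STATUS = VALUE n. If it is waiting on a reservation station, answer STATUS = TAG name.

STATUS = VALUE 13

c1: issue ADD r4<-Add1 | r0:1,r1:6,r2:7,r3:1,r4:Add1
c2: issue MUL r3<-Mul1 | r0:1,r1:6,r2:7,r3:Mul1,r4:Add1
c3: issue ADD r2<-Add2 | r0:1,r1:6,r2:Add2,r3:Mul1,r4:Add1
c4: CDB Add1=5; issue MUL r3<-Mul2 | r0:1,r1:6,r2:Add2,r3:Mul2,r4:5
c5: issue ADD r4<-Add1 | r0:1,r1:6,r2:Add2,r3:Mul2,r4:Add1
c6: CDB Add2=8; issue SUB r1<-Add2 | r0:1,r1:Add2,r2:8,r3:Mul2,r4:Add1
c7: CDB Mul1=1 | r0:1,r1:Add2,r2:8,r3:Mul2,r4:Add1
c8: - | r0:1,r1:Add2,r2:8,r3:Mul2,r4:Add1
c9: CDB Add1=13 | r0:1,r1:Add2,r2:8,r3:Mul2,r4:13
c10: CDB Mul2=25 | r0:1,r1:Add2,r2:8,r3:25,r4:13
c11: - | r0:1,r1:Add2,r2:8,r3:25,r4:13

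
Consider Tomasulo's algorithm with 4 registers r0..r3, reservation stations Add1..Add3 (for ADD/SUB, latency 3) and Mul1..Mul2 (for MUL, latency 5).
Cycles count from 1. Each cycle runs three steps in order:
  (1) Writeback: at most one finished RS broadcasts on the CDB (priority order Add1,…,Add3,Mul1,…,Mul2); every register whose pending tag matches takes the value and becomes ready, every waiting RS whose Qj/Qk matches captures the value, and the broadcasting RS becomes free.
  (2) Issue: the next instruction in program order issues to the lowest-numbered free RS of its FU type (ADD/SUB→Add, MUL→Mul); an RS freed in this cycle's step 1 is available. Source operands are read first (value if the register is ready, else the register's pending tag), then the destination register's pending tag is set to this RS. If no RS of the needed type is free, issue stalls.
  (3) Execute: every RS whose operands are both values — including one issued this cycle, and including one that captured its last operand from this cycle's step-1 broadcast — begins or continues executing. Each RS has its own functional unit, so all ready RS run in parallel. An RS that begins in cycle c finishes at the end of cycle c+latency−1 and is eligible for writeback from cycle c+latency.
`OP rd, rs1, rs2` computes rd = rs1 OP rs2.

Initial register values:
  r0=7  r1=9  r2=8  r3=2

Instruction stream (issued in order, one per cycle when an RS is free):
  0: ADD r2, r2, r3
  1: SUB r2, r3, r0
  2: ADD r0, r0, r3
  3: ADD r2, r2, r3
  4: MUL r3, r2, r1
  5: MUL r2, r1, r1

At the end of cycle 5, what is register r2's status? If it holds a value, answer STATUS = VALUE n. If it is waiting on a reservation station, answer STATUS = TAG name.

STATUS = TAG Add1

cycle 1: issue ADD r2<-Add1 // r0:7,r1:9,r2:Add1,r3:2
cycle 2: issue SUB r2<-Add2 // r0:7,r1:9,r2:Add2,r3:2
cycle 3: issue ADD r0<-Add3 // r0:Add3,r1:9,r2:Add2,r3:2
cycle 4: CDB Add1=10; issue ADD r2<-Add1 // r0:Add3,r1:9,r2:Add1,r3:2
cycle 5: CDB Add2=-5; issue MUL r3<-Mul1 // r0:Add3,r1:9,r2:Add1,r3:Mul1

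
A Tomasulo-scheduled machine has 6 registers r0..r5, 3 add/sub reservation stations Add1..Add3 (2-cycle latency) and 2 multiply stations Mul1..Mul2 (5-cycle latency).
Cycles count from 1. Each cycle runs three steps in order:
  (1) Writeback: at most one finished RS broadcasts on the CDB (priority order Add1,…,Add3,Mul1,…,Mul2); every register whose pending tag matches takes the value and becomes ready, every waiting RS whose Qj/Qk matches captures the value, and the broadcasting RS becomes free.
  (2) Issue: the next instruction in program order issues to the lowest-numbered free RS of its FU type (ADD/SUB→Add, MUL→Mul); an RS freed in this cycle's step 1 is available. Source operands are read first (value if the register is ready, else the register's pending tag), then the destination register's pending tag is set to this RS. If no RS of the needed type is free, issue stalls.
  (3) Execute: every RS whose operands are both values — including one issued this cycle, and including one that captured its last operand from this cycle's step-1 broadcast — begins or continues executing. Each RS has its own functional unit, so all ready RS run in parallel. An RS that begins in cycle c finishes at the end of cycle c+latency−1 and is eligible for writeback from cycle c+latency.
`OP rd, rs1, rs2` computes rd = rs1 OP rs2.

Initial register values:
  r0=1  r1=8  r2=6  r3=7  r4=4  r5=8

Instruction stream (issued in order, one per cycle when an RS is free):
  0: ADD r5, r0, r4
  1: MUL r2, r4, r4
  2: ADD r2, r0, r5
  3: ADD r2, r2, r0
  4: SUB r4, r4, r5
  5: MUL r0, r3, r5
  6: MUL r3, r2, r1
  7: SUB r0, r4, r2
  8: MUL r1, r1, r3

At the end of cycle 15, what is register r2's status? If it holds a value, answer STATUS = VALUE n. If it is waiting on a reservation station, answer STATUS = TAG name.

STATUS = VALUE 7

  c1: issue ADD r5<-Add1  regs: r0:1,r1:8,r2:6,r3:7,r4:4,r5:Add1
  c2: issue MUL r2<-Mul1  regs: r0:1,r1:8,r2:Mul1,r3:7,r4:4,r5:Add1
  c3: CDB Add1=5; issue ADD r2<-Add1  regs: r0:1,r1:8,r2:Add1,r3:7,r4:4,r5:5
  c4: issue ADD r2<-Add2  regs: r0:1,r1:8,r2:Add2,r3:7,r4:4,r5:5
  c5: CDB Add1=6; issue SUB r4<-Add1  regs: r0:1,r1:8,r2:Add2,r3:7,r4:Add1,r5:5
  c6: issue MUL r0<-Mul2  regs: r0:Mul2,r1:8,r2:Add2,r3:7,r4:Add1,r5:5
  c7: CDB Add1=-1; stall  regs: r0:Mul2,r1:8,r2:Add2,r3:7,r4:-1,r5:5
  c8: CDB Add2=7; stall  regs: r0:Mul2,r1:8,r2:7,r3:7,r4:-1,r5:5
  c9: CDB Mul1=16; issue MUL r3<-Mul1  regs: r0:Mul2,r1:8,r2:7,r3:Mul1,r4:-1,r5:5
  c10: issue SUB r0<-Add1  regs: r0:Add1,r1:8,r2:7,r3:Mul1,r4:-1,r5:5
  c11: CDB Mul2=35; issue MUL r1<-Mul2  regs: r0:Add1,r1:Mul2,r2:7,r3:Mul1,r4:-1,r5:5
  c12: CDB Add1=-8  regs: r0:-8,r1:Mul2,r2:7,r3:Mul1,r4:-1,r5:5
  c13: -  regs: r0:-8,r1:Mul2,r2:7,r3:Mul1,r4:-1,r5:5
  c14: CDB Mul1=56  regs: r0:-8,r1:Mul2,r2:7,r3:56,r4:-1,r5:5
  c15: -  regs: r0:-8,r1:Mul2,r2:7,r3:56,r4:-1,r5:5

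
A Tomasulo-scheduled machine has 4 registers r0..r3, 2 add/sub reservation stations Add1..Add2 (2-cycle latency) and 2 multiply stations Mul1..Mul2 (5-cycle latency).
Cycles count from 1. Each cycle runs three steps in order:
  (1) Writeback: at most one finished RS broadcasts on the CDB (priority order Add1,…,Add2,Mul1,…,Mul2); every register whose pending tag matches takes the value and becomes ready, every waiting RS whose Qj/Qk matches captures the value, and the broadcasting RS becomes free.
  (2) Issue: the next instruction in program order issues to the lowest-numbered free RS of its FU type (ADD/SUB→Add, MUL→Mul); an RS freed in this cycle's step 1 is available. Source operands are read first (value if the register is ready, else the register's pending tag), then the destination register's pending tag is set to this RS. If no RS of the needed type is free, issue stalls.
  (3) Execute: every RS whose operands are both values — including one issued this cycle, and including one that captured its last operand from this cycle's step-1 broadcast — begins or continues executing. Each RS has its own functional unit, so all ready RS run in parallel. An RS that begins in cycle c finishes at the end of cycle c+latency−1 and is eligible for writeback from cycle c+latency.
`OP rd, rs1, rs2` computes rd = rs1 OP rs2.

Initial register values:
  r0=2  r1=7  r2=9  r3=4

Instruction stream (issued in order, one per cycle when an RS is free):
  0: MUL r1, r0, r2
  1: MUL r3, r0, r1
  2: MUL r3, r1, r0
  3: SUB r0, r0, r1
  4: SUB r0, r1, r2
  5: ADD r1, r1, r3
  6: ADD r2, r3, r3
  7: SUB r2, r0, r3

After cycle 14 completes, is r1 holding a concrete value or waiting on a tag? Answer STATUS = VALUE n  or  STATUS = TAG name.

STATUS = VALUE 54

  c1: issue MUL r1<-Mul1  regs: r0:2,r1:Mul1,r2:9,r3:4
  c2: issue MUL r3<-Mul2  regs: r0:2,r1:Mul1,r2:9,r3:Mul2
  c3: stall  regs: r0:2,r1:Mul1,r2:9,r3:Mul2
  c4: stall  regs: r0:2,r1:Mul1,r2:9,r3:Mul2
  c5: stall  regs: r0:2,r1:Mul1,r2:9,r3:Mul2
  c6: CDB Mul1=18; issue MUL r3<-Mul1  regs: r0:2,r1:18,r2:9,r3:Mul1
  c7: issue SUB r0<-Add1  regs: r0:Add1,r1:18,r2:9,r3:Mul1
  c8: issue SUB r0<-Add2  regs: r0:Add2,r1:18,r2:9,r3:Mul1
  c9: CDB Add1=-16; issue ADD r1<-Add1  regs: r0:Add2,r1:Add1,r2:9,r3:Mul1
  c10: CDB Add2=9; issue ADD r2<-Add2  regs: r0:9,r1:Add1,r2:Add2,r3:Mul1
  c11: CDB Mul1=36; stall  regs: r0:9,r1:Add1,r2:Add2,r3:36
  c12: CDB Mul2=36; stall  regs: r0:9,r1:Add1,r2:Add2,r3:36
  c13: CDB Add1=54; issue SUB r2<-Add1  regs: r0:9,r1:54,r2:Add1,r3:36
  c14: CDB Add2=72  regs: r0:9,r1:54,r2:Add1,r3:36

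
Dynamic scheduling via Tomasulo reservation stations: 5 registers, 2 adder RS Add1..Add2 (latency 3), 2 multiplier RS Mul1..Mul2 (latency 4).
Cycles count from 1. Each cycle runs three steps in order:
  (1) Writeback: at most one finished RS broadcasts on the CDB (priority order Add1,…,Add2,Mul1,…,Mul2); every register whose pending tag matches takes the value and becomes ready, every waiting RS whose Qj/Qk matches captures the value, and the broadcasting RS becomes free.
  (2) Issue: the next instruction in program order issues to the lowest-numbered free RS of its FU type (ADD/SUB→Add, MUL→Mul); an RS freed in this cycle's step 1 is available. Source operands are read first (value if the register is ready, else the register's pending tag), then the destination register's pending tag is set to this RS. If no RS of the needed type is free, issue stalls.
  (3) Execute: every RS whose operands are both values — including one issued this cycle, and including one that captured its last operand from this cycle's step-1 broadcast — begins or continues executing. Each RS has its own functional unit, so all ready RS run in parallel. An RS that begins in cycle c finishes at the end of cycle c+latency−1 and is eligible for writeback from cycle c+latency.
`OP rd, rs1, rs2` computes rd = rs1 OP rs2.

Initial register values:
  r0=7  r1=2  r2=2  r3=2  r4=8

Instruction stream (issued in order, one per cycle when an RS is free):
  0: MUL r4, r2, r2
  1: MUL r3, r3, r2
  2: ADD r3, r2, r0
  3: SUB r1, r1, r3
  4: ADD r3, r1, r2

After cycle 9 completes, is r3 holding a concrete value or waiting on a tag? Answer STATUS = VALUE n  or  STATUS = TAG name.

STATUS = TAG Add1

  c1: issue MUL r4<-Mul1  regs: r0:7,r1:2,r2:2,r3:2,r4:Mul1
  c2: issue MUL r3<-Mul2  regs: r0:7,r1:2,r2:2,r3:Mul2,r4:Mul1
  c3: issue ADD r3<-Add1  regs: r0:7,r1:2,r2:2,r3:Add1,r4:Mul1
  c4: issue SUB r1<-Add2  regs: r0:7,r1:Add2,r2:2,r3:Add1,r4:Mul1
  c5: CDB Mul1=4; stall  regs: r0:7,r1:Add2,r2:2,r3:Add1,r4:4
  c6: CDB Add1=9; issue ADD r3<-Add1  regs: r0:7,r1:Add2,r2:2,r3:Add1,r4:4
  c7: CDB Mul2=4  regs: r0:7,r1:Add2,r2:2,r3:Add1,r4:4
  c8: -  regs: r0:7,r1:Add2,r2:2,r3:Add1,r4:4
  c9: CDB Add2=-7  regs: r0:7,r1:-7,r2:2,r3:Add1,r4:4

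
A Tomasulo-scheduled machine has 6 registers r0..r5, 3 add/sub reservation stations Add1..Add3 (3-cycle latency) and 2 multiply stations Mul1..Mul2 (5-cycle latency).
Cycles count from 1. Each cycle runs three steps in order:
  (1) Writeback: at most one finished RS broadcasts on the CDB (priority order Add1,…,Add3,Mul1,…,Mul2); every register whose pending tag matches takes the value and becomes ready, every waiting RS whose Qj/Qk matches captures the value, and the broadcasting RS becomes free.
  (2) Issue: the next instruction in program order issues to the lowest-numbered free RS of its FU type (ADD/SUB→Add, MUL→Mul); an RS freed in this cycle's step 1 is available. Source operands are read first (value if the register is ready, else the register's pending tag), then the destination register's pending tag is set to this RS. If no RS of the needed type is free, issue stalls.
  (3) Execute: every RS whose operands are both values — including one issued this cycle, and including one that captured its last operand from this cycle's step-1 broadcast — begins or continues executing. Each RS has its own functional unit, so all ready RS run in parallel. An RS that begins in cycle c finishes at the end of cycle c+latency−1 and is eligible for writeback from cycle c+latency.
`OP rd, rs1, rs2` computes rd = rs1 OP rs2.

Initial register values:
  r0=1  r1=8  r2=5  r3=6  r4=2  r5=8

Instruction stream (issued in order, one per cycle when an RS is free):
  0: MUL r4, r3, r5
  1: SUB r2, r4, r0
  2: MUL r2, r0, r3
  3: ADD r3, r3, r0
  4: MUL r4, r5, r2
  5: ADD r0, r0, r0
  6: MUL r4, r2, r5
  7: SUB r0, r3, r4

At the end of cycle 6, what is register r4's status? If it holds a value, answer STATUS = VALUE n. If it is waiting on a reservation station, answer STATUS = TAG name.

STATUS = TAG Mul1

cycle 1: issue MUL r4<-Mul1 // r0:1,r1:8,r2:5,r3:6,r4:Mul1,r5:8
cycle 2: issue SUB r2<-Add1 // r0:1,r1:8,r2:Add1,r3:6,r4:Mul1,r5:8
cycle 3: issue MUL r2<-Mul2 // r0:1,r1:8,r2:Mul2,r3:6,r4:Mul1,r5:8
cycle 4: issue ADD r3<-Add2 // r0:1,r1:8,r2:Mul2,r3:Add2,r4:Mul1,r5:8
cycle 5: stall // r0:1,r1:8,r2:Mul2,r3:Add2,r4:Mul1,r5:8
cycle 6: CDB Mul1=48; issue MUL r4<-Mul1 // r0:1,r1:8,r2:Mul2,r3:Add2,r4:Mul1,r5:8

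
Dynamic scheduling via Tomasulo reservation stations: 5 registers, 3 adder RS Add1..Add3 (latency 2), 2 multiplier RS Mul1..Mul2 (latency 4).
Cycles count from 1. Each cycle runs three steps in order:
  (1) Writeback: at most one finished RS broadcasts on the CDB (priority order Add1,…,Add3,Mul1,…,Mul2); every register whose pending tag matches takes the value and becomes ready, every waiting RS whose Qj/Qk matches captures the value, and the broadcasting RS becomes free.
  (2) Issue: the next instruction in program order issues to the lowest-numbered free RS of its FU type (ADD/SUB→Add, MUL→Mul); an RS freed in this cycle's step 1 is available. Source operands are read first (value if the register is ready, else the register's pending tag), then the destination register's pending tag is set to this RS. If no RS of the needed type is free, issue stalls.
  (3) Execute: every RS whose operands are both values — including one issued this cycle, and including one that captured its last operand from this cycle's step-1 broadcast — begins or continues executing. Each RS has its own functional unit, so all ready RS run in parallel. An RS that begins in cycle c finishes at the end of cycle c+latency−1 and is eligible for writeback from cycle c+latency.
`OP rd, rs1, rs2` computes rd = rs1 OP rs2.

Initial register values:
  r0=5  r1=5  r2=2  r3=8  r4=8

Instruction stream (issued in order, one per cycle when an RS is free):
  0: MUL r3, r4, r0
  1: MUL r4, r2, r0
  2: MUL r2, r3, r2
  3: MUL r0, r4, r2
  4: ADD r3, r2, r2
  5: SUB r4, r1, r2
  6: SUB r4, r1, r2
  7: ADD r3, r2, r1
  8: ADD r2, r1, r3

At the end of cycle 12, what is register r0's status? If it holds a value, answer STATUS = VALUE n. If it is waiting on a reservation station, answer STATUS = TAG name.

cycle 1: issue MUL r3<-Mul1 // r0:5,r1:5,r2:2,r3:Mul1,r4:8
cycle 2: issue MUL r4<-Mul2 // r0:5,r1:5,r2:2,r3:Mul1,r4:Mul2
cycle 3: stall // r0:5,r1:5,r2:2,r3:Mul1,r4:Mul2
cycle 4: stall // r0:5,r1:5,r2:2,r3:Mul1,r4:Mul2
cycle 5: CDB Mul1=40; issue MUL r2<-Mul1 // r0:5,r1:5,r2:Mul1,r3:40,r4:Mul2
cycle 6: CDB Mul2=10; issue MUL r0<-Mul2 // r0:Mul2,r1:5,r2:Mul1,r3:40,r4:10
cycle 7: issue ADD r3<-Add1 // r0:Mul2,r1:5,r2:Mul1,r3:Add1,r4:10
cycle 8: issue SUB r4<-Add2 // r0:Mul2,r1:5,r2:Mul1,r3:Add1,r4:Add2
cycle 9: CDB Mul1=80; issue SUB r4<-Add3 // r0:Mul2,r1:5,r2:80,r3:Add1,r4:Add3
cycle 10: stall // r0:Mul2,r1:5,r2:80,r3:Add1,r4:Add3
cycle 11: CDB Add1=160; issue ADD r3<-Add1 // r0:Mul2,r1:5,r2:80,r3:Add1,r4:Add3
cycle 12: CDB Add2=-75; issue ADD r2<-Add2 // r0:Mul2,r1:5,r2:Add2,r3:Add1,r4:Add3

STATUS = TAG Mul2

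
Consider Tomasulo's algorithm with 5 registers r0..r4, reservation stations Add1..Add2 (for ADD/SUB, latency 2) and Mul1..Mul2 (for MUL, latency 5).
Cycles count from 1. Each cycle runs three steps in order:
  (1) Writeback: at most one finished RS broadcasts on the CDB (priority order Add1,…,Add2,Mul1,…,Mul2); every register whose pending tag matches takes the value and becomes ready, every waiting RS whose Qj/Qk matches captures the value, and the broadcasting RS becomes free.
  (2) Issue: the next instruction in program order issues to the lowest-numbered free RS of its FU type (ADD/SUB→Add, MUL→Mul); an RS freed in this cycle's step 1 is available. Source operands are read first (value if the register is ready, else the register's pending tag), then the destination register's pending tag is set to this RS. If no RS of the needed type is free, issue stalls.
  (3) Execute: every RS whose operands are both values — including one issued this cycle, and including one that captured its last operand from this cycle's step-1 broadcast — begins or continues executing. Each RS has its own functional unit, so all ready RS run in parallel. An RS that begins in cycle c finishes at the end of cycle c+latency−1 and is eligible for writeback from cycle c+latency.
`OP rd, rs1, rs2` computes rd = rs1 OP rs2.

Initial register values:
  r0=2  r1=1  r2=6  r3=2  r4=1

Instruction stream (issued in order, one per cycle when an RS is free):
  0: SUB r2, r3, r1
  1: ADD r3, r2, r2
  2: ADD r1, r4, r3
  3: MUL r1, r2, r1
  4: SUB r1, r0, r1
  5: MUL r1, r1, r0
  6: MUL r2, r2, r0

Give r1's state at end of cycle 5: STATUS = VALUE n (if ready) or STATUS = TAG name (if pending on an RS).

STATUS = TAG Add2

cycle 1: issue SUB r2<-Add1 // r0:2,r1:1,r2:Add1,r3:2,r4:1
cycle 2: issue ADD r3<-Add2 // r0:2,r1:1,r2:Add1,r3:Add2,r4:1
cycle 3: CDB Add1=1; issue ADD r1<-Add1 // r0:2,r1:Add1,r2:1,r3:Add2,r4:1
cycle 4: issue MUL r1<-Mul1 // r0:2,r1:Mul1,r2:1,r3:Add2,r4:1
cycle 5: CDB Add2=2; issue SUB r1<-Add2 // r0:2,r1:Add2,r2:1,r3:2,r4:1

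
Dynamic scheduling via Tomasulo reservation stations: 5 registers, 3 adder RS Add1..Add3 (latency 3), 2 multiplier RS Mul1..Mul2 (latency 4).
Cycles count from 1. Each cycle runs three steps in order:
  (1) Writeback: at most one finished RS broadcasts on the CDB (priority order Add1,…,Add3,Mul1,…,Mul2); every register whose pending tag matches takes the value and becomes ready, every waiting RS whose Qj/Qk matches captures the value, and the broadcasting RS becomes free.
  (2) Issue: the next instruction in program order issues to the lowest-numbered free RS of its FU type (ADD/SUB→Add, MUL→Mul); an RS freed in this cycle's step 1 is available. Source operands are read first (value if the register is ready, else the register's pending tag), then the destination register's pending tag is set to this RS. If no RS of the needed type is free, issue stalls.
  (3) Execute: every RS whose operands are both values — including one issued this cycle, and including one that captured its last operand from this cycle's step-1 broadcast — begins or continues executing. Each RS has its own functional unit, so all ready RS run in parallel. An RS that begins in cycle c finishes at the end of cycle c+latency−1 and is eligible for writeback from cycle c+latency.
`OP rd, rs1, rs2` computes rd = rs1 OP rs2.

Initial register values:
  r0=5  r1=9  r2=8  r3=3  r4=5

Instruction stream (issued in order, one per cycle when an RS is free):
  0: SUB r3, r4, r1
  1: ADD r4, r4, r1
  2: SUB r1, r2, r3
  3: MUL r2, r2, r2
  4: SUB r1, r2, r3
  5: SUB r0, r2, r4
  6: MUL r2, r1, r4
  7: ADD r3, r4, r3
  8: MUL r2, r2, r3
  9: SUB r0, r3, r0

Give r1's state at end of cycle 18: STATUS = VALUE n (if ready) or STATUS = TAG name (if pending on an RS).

c1: issue SUB r3<-Add1 | r0:5,r1:9,r2:8,r3:Add1,r4:5
c2: issue ADD r4<-Add2 | r0:5,r1:9,r2:8,r3:Add1,r4:Add2
c3: issue SUB r1<-Add3 | r0:5,r1:Add3,r2:8,r3:Add1,r4:Add2
c4: CDB Add1=-4; issue MUL r2<-Mul1 | r0:5,r1:Add3,r2:Mul1,r3:-4,r4:Add2
c5: CDB Add2=14; issue SUB r1<-Add1 | r0:5,r1:Add1,r2:Mul1,r3:-4,r4:14
c6: issue SUB r0<-Add2 | r0:Add2,r1:Add1,r2:Mul1,r3:-4,r4:14
c7: CDB Add3=12; issue MUL r2<-Mul2 | r0:Add2,r1:Add1,r2:Mul2,r3:-4,r4:14
c8: CDB Mul1=64; issue ADD r3<-Add3 | r0:Add2,r1:Add1,r2:Mul2,r3:Add3,r4:14
c9: issue MUL r2<-Mul1 | r0:Add2,r1:Add1,r2:Mul1,r3:Add3,r4:14
c10: stall | r0:Add2,r1:Add1,r2:Mul1,r3:Add3,r4:14
c11: CDB Add1=68; issue SUB r0<-Add1 | r0:Add1,r1:68,r2:Mul1,r3:Add3,r4:14
c12: CDB Add2=50 | r0:Add1,r1:68,r2:Mul1,r3:Add3,r4:14
c13: CDB Add3=10 | r0:Add1,r1:68,r2:Mul1,r3:10,r4:14
c14: - | r0:Add1,r1:68,r2:Mul1,r3:10,r4:14
c15: CDB Mul2=952 | r0:Add1,r1:68,r2:Mul1,r3:10,r4:14
c16: CDB Add1=-40 | r0:-40,r1:68,r2:Mul1,r3:10,r4:14
c17: - | r0:-40,r1:68,r2:Mul1,r3:10,r4:14
c18: - | r0:-40,r1:68,r2:Mul1,r3:10,r4:14

STATUS = VALUE 68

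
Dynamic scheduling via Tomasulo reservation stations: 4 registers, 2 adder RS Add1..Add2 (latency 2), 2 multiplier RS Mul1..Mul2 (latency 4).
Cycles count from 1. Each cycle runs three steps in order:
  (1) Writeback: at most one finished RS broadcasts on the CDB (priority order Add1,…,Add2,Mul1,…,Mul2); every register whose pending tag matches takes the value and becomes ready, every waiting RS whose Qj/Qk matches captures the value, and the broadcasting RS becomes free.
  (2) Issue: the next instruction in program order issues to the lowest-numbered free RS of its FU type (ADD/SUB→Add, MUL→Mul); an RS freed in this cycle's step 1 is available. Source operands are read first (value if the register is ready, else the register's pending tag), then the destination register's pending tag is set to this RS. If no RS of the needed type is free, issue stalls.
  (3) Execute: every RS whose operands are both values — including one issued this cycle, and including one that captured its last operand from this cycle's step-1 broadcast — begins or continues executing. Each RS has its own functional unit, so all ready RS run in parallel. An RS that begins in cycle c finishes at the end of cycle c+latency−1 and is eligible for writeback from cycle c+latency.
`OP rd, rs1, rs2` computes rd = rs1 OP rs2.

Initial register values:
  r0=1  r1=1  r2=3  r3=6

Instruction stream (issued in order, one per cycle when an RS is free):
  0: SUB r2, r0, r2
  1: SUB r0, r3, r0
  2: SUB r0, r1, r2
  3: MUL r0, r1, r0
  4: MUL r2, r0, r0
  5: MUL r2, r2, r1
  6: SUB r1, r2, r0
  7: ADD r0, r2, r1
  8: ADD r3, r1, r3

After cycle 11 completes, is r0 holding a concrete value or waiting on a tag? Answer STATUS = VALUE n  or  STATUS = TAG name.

cycle 1: issue SUB r2<-Add1 // r0:1,r1:1,r2:Add1,r3:6
cycle 2: issue SUB r0<-Add2 // r0:Add2,r1:1,r2:Add1,r3:6
cycle 3: CDB Add1=-2; issue SUB r0<-Add1 // r0:Add1,r1:1,r2:-2,r3:6
cycle 4: CDB Add2=5; issue MUL r0<-Mul1 // r0:Mul1,r1:1,r2:-2,r3:6
cycle 5: CDB Add1=3; issue MUL r2<-Mul2 // r0:Mul1,r1:1,r2:Mul2,r3:6
cycle 6: stall // r0:Mul1,r1:1,r2:Mul2,r3:6
cycle 7: stall // r0:Mul1,r1:1,r2:Mul2,r3:6
cycle 8: stall // r0:Mul1,r1:1,r2:Mul2,r3:6
cycle 9: CDB Mul1=3; issue MUL r2<-Mul1 // r0:3,r1:1,r2:Mul1,r3:6
cycle 10: issue SUB r1<-Add1 // r0:3,r1:Add1,r2:Mul1,r3:6
cycle 11: issue ADD r0<-Add2 // r0:Add2,r1:Add1,r2:Mul1,r3:6

STATUS = TAG Add2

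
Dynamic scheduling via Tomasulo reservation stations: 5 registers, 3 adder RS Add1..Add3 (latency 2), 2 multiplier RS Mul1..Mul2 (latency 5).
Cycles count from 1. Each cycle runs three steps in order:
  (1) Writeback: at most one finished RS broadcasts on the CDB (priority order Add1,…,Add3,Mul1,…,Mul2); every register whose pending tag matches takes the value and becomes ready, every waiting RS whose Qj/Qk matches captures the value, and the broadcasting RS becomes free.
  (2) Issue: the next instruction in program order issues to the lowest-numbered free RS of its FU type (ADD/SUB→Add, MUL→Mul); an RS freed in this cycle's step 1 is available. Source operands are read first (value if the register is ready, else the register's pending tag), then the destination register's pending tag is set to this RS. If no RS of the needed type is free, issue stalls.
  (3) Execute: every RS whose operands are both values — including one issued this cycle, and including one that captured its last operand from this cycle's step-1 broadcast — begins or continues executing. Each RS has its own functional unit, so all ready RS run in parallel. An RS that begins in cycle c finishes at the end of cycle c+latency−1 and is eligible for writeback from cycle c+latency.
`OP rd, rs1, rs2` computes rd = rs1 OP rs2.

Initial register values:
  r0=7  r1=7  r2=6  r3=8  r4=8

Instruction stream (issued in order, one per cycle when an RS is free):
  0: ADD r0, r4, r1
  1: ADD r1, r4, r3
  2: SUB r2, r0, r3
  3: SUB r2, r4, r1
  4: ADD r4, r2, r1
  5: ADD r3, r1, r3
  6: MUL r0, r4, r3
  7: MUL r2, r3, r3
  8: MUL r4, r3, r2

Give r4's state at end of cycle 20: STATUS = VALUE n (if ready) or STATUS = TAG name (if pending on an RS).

STATUS = VALUE 13824

  c1: issue ADD r0<-Add1  regs: r0:Add1,r1:7,r2:6,r3:8,r4:8
  c2: issue ADD r1<-Add2  regs: r0:Add1,r1:Add2,r2:6,r3:8,r4:8
  c3: CDB Add1=15; issue SUB r2<-Add1  regs: r0:15,r1:Add2,r2:Add1,r3:8,r4:8
  c4: CDB Add2=16; issue SUB r2<-Add2  regs: r0:15,r1:16,r2:Add2,r3:8,r4:8
  c5: CDB Add1=7; issue ADD r4<-Add1  regs: r0:15,r1:16,r2:Add2,r3:8,r4:Add1
  c6: CDB Add2=-8; issue ADD r3<-Add2  regs: r0:15,r1:16,r2:-8,r3:Add2,r4:Add1
  c7: issue MUL r0<-Mul1  regs: r0:Mul1,r1:16,r2:-8,r3:Add2,r4:Add1
  c8: CDB Add1=8; issue MUL r2<-Mul2  regs: r0:Mul1,r1:16,r2:Mul2,r3:Add2,r4:8
  c9: CDB Add2=24; stall  regs: r0:Mul1,r1:16,r2:Mul2,r3:24,r4:8
  c10: stall  regs: r0:Mul1,r1:16,r2:Mul2,r3:24,r4:8
  c11: stall  regs: r0:Mul1,r1:16,r2:Mul2,r3:24,r4:8
  c12: stall  regs: r0:Mul1,r1:16,r2:Mul2,r3:24,r4:8
  c13: stall  regs: r0:Mul1,r1:16,r2:Mul2,r3:24,r4:8
  c14: CDB Mul1=192; issue MUL r4<-Mul1  regs: r0:192,r1:16,r2:Mul2,r3:24,r4:Mul1
  c15: CDB Mul2=576  regs: r0:192,r1:16,r2:576,r3:24,r4:Mul1
  c16: -  regs: r0:192,r1:16,r2:576,r3:24,r4:Mul1
  c17: -  regs: r0:192,r1:16,r2:576,r3:24,r4:Mul1
  c18: -  regs: r0:192,r1:16,r2:576,r3:24,r4:Mul1
  c19: -  regs: r0:192,r1:16,r2:576,r3:24,r4:Mul1
  c20: CDB Mul1=13824  regs: r0:192,r1:16,r2:576,r3:24,r4:13824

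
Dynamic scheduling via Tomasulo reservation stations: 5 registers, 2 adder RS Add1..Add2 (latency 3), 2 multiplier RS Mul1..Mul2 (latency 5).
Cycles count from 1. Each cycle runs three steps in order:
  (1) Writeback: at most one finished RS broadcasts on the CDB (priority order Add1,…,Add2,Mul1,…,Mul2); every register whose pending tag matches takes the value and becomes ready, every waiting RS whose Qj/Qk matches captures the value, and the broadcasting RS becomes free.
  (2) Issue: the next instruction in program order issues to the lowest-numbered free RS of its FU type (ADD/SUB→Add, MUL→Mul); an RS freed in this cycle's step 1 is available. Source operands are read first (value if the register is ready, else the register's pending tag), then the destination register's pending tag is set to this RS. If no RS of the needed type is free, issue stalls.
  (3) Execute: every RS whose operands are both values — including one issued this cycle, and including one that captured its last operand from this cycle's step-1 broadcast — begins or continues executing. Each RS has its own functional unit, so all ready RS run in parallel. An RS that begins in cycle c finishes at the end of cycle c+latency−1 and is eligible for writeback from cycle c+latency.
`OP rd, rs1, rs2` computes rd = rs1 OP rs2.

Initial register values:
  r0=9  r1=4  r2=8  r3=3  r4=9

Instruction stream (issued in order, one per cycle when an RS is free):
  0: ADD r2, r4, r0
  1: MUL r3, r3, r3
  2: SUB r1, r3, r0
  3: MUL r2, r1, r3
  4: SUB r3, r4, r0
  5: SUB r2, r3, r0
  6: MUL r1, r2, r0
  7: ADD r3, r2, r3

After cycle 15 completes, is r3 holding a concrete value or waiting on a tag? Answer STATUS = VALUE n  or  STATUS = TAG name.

STATUS = VALUE -9

  c1: issue ADD r2<-Add1  regs: r0:9,r1:4,r2:Add1,r3:3,r4:9
  c2: issue MUL r3<-Mul1  regs: r0:9,r1:4,r2:Add1,r3:Mul1,r4:9
  c3: issue SUB r1<-Add2  regs: r0:9,r1:Add2,r2:Add1,r3:Mul1,r4:9
  c4: CDB Add1=18; issue MUL r2<-Mul2  regs: r0:9,r1:Add2,r2:Mul2,r3:Mul1,r4:9
  c5: issue SUB r3<-Add1  regs: r0:9,r1:Add2,r2:Mul2,r3:Add1,r4:9
  c6: stall  regs: r0:9,r1:Add2,r2:Mul2,r3:Add1,r4:9
  c7: CDB Mul1=9; stall  regs: r0:9,r1:Add2,r2:Mul2,r3:Add1,r4:9
  c8: CDB Add1=0; issue SUB r2<-Add1  regs: r0:9,r1:Add2,r2:Add1,r3:0,r4:9
  c9: issue MUL r1<-Mul1  regs: r0:9,r1:Mul1,r2:Add1,r3:0,r4:9
  c10: CDB Add2=0; issue ADD r3<-Add2  regs: r0:9,r1:Mul1,r2:Add1,r3:Add2,r4:9
  c11: CDB Add1=-9  regs: r0:9,r1:Mul1,r2:-9,r3:Add2,r4:9
  c12: -  regs: r0:9,r1:Mul1,r2:-9,r3:Add2,r4:9
  c13: -  regs: r0:9,r1:Mul1,r2:-9,r3:Add2,r4:9
  c14: CDB Add2=-9  regs: r0:9,r1:Mul1,r2:-9,r3:-9,r4:9
  c15: CDB Mul2=0  regs: r0:9,r1:Mul1,r2:-9,r3:-9,r4:9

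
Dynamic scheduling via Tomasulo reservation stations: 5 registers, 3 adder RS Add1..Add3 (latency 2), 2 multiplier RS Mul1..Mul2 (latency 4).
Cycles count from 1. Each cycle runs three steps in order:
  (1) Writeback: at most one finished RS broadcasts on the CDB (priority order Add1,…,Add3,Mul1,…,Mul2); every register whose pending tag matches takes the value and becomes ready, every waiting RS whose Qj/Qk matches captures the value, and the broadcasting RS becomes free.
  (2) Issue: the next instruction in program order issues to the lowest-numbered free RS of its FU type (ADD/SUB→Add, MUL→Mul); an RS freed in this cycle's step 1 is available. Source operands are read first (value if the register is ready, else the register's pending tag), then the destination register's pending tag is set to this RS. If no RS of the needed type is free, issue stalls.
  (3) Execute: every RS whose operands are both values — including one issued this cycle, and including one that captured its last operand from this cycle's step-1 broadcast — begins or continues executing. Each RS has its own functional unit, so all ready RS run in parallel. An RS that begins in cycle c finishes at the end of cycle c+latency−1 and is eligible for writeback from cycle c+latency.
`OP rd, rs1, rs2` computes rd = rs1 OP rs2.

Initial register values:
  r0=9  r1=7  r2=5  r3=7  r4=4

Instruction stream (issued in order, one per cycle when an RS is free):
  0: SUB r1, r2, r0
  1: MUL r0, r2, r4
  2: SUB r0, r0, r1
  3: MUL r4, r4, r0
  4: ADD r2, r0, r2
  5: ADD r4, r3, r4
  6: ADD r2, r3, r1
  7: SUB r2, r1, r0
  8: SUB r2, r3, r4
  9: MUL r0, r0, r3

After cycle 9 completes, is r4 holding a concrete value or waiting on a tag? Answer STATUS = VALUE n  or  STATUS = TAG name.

STATUS = TAG Add3

c1: issue SUB r1<-Add1 | r0:9,r1:Add1,r2:5,r3:7,r4:4
c2: issue MUL r0<-Mul1 | r0:Mul1,r1:Add1,r2:5,r3:7,r4:4
c3: CDB Add1=-4; issue SUB r0<-Add1 | r0:Add1,r1:-4,r2:5,r3:7,r4:4
c4: issue MUL r4<-Mul2 | r0:Add1,r1:-4,r2:5,r3:7,r4:Mul2
c5: issue ADD r2<-Add2 | r0:Add1,r1:-4,r2:Add2,r3:7,r4:Mul2
c6: CDB Mul1=20; issue ADD r4<-Add3 | r0:Add1,r1:-4,r2:Add2,r3:7,r4:Add3
c7: stall | r0:Add1,r1:-4,r2:Add2,r3:7,r4:Add3
c8: CDB Add1=24; issue ADD r2<-Add1 | r0:24,r1:-4,r2:Add1,r3:7,r4:Add3
c9: stall | r0:24,r1:-4,r2:Add1,r3:7,r4:Add3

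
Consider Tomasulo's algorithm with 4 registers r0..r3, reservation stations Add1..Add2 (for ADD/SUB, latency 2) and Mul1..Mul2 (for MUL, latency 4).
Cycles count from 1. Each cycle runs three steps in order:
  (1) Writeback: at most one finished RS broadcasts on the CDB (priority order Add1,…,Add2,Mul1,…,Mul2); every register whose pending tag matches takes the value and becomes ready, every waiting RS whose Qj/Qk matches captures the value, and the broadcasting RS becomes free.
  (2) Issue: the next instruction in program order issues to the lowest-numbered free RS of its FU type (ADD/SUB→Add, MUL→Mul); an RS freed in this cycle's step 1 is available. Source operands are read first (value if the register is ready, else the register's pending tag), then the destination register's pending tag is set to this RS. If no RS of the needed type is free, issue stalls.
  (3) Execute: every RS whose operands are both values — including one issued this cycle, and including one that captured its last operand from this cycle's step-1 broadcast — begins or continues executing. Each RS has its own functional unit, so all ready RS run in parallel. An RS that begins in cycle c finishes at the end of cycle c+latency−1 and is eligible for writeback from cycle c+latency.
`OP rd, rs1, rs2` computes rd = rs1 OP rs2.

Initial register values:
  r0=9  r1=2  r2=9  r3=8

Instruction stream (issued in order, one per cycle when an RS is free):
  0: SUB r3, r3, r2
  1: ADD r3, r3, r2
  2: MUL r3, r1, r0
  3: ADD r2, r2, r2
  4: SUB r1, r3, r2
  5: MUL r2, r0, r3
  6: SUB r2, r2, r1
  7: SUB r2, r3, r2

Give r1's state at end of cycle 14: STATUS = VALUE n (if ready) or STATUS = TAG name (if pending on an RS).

  c1: issue SUB r3<-Add1  regs: r0:9,r1:2,r2:9,r3:Add1
  c2: issue ADD r3<-Add2  regs: r0:9,r1:2,r2:9,r3:Add2
  c3: CDB Add1=-1; issue MUL r3<-Mul1  regs: r0:9,r1:2,r2:9,r3:Mul1
  c4: issue ADD r2<-Add1  regs: r0:9,r1:2,r2:Add1,r3:Mul1
  c5: CDB Add2=8; issue SUB r1<-Add2  regs: r0:9,r1:Add2,r2:Add1,r3:Mul1
  c6: CDB Add1=18; issue MUL r2<-Mul2  regs: r0:9,r1:Add2,r2:Mul2,r3:Mul1
  c7: CDB Mul1=18; issue SUB r2<-Add1  regs: r0:9,r1:Add2,r2:Add1,r3:18
  c8: stall  regs: r0:9,r1:Add2,r2:Add1,r3:18
  c9: CDB Add2=0; issue SUB r2<-Add2  regs: r0:9,r1:0,r2:Add2,r3:18
  c10: -  regs: r0:9,r1:0,r2:Add2,r3:18
  c11: CDB Mul2=162  regs: r0:9,r1:0,r2:Add2,r3:18
  c12: -  regs: r0:9,r1:0,r2:Add2,r3:18
  c13: CDB Add1=162  regs: r0:9,r1:0,r2:Add2,r3:18
  c14: -  regs: r0:9,r1:0,r2:Add2,r3:18

STATUS = VALUE 0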